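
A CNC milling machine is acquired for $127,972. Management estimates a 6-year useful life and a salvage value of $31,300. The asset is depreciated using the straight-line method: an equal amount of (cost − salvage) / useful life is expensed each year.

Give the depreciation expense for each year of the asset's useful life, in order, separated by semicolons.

Depreciable base = $127,972 − $31,300 = $96,672.
Annual expense = $96,672 / 6 = $16,112.
End of year 1: book value $111,860.
End of year 2: book value $95,748.
End of year 3: book value $79,636.
End of year 4: book value $63,524.
End of year 5: book value $47,412.
End of year 6: book value $31,300.

$16,112; $16,112; $16,112; $16,112; $16,112; $16,112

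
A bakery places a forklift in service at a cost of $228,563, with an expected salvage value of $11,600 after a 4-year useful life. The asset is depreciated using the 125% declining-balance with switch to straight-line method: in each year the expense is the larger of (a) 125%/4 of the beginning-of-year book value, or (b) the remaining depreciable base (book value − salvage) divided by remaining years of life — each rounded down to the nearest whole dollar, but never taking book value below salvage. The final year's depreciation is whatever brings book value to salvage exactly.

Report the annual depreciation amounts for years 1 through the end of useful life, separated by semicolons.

Depreciable base = $228,563 − $11,600 = $216,963.
Year 1: DB = ⌊$228,563 × 125%/4⌋ = $71,425; SL = ⌊$216,963/4⌋ = $54,240 → take DB $71,425. Book value $157,138.
Year 2: DB = ⌊$157,138 × 125%/4⌋ = $49,105; SL = ⌊$145,538/3⌋ = $48,512 → take DB $49,105. Book value $108,033.
Year 3: DB = ⌊$108,033 × 125%/4⌋ = $33,760; SL = ⌊$96,433/2⌋ = $48,216 → take SL $48,216. Book value $59,817.
Year 4 (final): $59,817 − $11,600 = $48,217. Book value $11,600.

$71,425; $49,105; $48,216; $48,217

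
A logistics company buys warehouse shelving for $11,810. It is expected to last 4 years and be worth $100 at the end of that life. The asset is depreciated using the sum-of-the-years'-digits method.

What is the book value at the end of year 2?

$3,613

Depreciable base = $11,810 − $100 = $11,710.
Sum of the years' digits = 4+3+2+1 = 10.
Year 1: $11,710 × 4/10 = $4,684. Book value $7,126.
Year 2: $11,710 × 3/10 = $3,513. Book value $3,613.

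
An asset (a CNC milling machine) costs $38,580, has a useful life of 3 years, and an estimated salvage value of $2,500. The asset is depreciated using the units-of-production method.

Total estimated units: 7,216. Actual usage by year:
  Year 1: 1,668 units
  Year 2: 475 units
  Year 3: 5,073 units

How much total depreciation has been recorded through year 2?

Depreciable base = $38,580 − $2,500 = $36,080.
Rate = $36,080 / 7,216 units = $5 per unit.
Year 1: 1,668 × $5 = $8,340. Book value $30,240.
Year 2: 475 × $5 = $2,375. Book value $27,865.
Accumulated through year 2 = $38,580 − $27,865 = $10,715.

$10,715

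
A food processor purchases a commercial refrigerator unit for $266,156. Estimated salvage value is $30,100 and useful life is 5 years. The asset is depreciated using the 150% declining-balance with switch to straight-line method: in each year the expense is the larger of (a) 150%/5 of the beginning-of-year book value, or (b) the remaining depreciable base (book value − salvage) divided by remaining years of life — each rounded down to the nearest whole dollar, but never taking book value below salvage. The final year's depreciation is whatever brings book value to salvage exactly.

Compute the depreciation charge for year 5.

Depreciable base = $266,156 − $30,100 = $236,056.
Year 1: DB = ⌊$266,156 × 150%/5⌋ = $79,846; SL = ⌊$236,056/5⌋ = $47,211 → take DB $79,846. Book value $186,310.
Year 2: DB = ⌊$186,310 × 150%/5⌋ = $55,893; SL = ⌊$156,210/4⌋ = $39,052 → take DB $55,893. Book value $130,417.
Year 3: DB = ⌊$130,417 × 150%/5⌋ = $39,125; SL = ⌊$100,317/3⌋ = $33,439 → take DB $39,125. Book value $91,292.
Year 4: DB = ⌊$91,292 × 150%/5⌋ = $27,387; SL = ⌊$61,192/2⌋ = $30,596 → take SL $30,596. Book value $60,696.
Year 5 (final): $60,696 − $30,100 = $30,596. Book value $30,100.

$30,596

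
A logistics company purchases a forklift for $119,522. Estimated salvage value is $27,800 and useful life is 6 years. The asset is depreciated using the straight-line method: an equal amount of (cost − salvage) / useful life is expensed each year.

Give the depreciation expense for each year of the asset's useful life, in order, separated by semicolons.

Depreciable base = $119,522 − $27,800 = $91,722.
Annual expense = $91,722 / 6 = $15,287.
End of year 1: book value $104,235.
End of year 2: book value $88,948.
End of year 3: book value $73,661.
End of year 4: book value $58,374.
End of year 5: book value $43,087.
End of year 6: book value $27,800.

$15,287; $15,287; $15,287; $15,287; $15,287; $15,287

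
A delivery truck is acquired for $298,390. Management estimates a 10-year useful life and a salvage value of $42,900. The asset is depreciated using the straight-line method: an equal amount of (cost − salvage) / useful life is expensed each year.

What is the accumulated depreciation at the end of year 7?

$178,843

Depreciable base = $298,390 − $42,900 = $255,490.
Annual expense = $255,490 / 10 = $25,549.
End of year 1: book value $272,841.
End of year 2: book value $247,292.
End of year 3: book value $221,743.
End of year 4: book value $196,194.
End of year 5: book value $170,645.
End of year 6: book value $145,096.
End of year 7: book value $119,547.
Accumulated through year 7 = $298,390 − $119,547 = $178,843.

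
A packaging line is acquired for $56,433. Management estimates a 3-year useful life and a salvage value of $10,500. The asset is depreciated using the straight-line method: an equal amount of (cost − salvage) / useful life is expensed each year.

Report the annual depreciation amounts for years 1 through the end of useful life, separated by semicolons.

Depreciable base = $56,433 − $10,500 = $45,933.
Annual expense = $45,933 / 3 = $15,311.
End of year 1: book value $41,122.
End of year 2: book value $25,811.
End of year 3: book value $10,500.

$15,311; $15,311; $15,311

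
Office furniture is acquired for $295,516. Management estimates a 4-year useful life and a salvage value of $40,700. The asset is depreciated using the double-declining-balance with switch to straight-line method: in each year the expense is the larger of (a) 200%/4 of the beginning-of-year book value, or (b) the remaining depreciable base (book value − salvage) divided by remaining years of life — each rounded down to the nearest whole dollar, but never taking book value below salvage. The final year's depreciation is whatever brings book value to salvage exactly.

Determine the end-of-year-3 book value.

Depreciable base = $295,516 − $40,700 = $254,816.
Year 1: DB = ⌊$295,516 × 200%/4⌋ = $147,758; SL = ⌊$254,816/4⌋ = $63,704 → take DB $147,758. Book value $147,758.
Year 2: DB = ⌊$147,758 × 200%/4⌋ = $73,879; SL = ⌊$107,058/3⌋ = $35,686 → take DB $73,879. Book value $73,879.
Year 3: DB = ⌊$73,879 × 200%/4⌋ = $36,939; SL = ⌊$33,179/2⌋ = $16,589 → take DB $36,939, capped at $33,179. Book value $40,700.

$40,700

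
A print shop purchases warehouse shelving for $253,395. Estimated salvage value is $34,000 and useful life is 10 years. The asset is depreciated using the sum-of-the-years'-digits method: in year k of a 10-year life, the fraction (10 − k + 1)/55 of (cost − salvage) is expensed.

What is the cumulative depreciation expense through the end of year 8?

$207,428

Depreciable base = $253,395 − $34,000 = $219,395.
Sum of the years' digits = 10+9+8+7+6+5+4+3+2+1 = 55.
Year 1: $219,395 × 10/55 = $39,890. Book value $213,505.
Year 2: $219,395 × 9/55 = $35,901. Book value $177,604.
Year 3: $219,395 × 8/55 = $31,912. Book value $145,692.
Year 4: $219,395 × 7/55 = $27,923. Book value $117,769.
Year 5: $219,395 × 6/55 = $23,934. Book value $93,835.
Year 6: $219,395 × 5/55 = $19,945. Book value $73,890.
Year 7: $219,395 × 4/55 = $15,956. Book value $57,934.
Year 8: $219,395 × 3/55 = $11,967. Book value $45,967.
Accumulated through year 8 = $253,395 − $45,967 = $207,428.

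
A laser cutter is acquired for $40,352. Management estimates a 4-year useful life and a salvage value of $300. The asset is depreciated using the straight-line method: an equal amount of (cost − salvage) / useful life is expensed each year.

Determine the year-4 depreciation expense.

$10,013

Depreciable base = $40,352 − $300 = $40,052.
Annual expense = $40,052 / 4 = $10,013.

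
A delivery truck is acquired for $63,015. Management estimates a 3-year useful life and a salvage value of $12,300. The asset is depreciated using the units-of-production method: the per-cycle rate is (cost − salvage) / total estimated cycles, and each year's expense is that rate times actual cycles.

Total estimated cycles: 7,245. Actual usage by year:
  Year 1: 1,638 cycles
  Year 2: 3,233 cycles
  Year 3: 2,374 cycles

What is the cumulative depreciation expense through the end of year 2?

$34,097

Depreciable base = $63,015 − $12,300 = $50,715.
Rate = $50,715 / 7,245 cycles = $7 per cycle.
Year 1: 1,638 × $7 = $11,466. Book value $51,549.
Year 2: 3,233 × $7 = $22,631. Book value $28,918.
Accumulated through year 2 = $63,015 − $28,918 = $34,097.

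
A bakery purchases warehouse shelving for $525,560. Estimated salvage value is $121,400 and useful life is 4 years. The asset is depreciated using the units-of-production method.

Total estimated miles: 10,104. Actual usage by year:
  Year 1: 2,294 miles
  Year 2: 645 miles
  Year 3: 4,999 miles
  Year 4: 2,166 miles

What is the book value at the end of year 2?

$408,000

Depreciable base = $525,560 − $121,400 = $404,160.
Rate = $404,160 / 10,104 miles = $40 per mile.
Year 1: 2,294 × $40 = $91,760. Book value $433,800.
Year 2: 645 × $40 = $25,800. Book value $408,000.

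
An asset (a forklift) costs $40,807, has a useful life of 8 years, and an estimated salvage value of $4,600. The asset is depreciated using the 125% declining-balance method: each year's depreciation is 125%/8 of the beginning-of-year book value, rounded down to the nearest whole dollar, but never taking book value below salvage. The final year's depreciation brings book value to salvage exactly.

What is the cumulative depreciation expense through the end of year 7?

Depreciable base = $40,807 − $4,600 = $36,207.
Year 1: ⌊$40,807 × 125%/8⌋ = $6,376. Book value $34,431.
Year 2: ⌊$34,431 × 125%/8⌋ = $5,379. Book value $29,052.
Year 3: ⌊$29,052 × 125%/8⌋ = $4,539. Book value $24,513.
Year 4: ⌊$24,513 × 125%/8⌋ = $3,830. Book value $20,683.
Year 5: ⌊$20,683 × 125%/8⌋ = $3,231. Book value $17,452.
Year 6: ⌊$17,452 × 125%/8⌋ = $2,726. Book value $14,726.
Year 7: ⌊$14,726 × 125%/8⌋ = $2,300. Book value $12,426.
Accumulated through year 7 = $40,807 − $12,426 = $28,381.

$28,381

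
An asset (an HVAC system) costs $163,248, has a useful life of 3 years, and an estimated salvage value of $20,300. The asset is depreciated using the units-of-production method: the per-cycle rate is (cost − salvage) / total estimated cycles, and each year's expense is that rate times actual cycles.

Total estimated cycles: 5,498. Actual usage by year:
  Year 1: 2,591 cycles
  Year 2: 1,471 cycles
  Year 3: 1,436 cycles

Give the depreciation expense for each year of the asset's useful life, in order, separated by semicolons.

Depreciable base = $163,248 − $20,300 = $142,948.
Rate = $142,948 / 5,498 cycles = $26 per cycle.
Year 1: 2,591 × $26 = $67,366. Book value $95,882.
Year 2: 1,471 × $26 = $38,246. Book value $57,636.
Year 3: 1,436 × $26 = $37,336. Book value $20,300.

$67,366; $38,246; $37,336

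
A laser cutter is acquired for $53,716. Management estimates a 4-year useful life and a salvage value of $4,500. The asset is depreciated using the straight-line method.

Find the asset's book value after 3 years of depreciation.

Depreciable base = $53,716 − $4,500 = $49,216.
Annual expense = $49,216 / 4 = $12,304.
End of year 1: book value $41,412.
End of year 2: book value $29,108.
End of year 3: book value $16,804.

$16,804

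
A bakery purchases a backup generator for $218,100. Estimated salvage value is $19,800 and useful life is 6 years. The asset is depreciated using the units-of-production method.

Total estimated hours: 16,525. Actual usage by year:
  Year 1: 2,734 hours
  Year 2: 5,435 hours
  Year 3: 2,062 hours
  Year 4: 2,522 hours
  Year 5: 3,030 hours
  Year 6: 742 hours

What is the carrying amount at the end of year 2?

Depreciable base = $218,100 − $19,800 = $198,300.
Rate = $198,300 / 16,525 hours = $12 per hour.
Year 1: 2,734 × $12 = $32,808. Book value $185,292.
Year 2: 5,435 × $12 = $65,220. Book value $120,072.

$120,072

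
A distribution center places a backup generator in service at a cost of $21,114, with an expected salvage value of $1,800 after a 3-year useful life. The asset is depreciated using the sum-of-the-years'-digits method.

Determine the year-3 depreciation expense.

Depreciable base = $21,114 − $1,800 = $19,314.
Sum of the years' digits = 3+2+1 = 6.
Year 1: $19,314 × 3/6 = $9,657. Book value $11,457.
Year 2: $19,314 × 2/6 = $6,438. Book value $5,019.
Year 3: $19,314 × 1/6 = $3,219. Book value $1,800.

$3,219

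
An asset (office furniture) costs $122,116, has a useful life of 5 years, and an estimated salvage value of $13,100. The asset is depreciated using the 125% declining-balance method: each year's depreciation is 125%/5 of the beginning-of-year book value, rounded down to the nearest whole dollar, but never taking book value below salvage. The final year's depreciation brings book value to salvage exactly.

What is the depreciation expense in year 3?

Depreciable base = $122,116 − $13,100 = $109,016.
Year 1: ⌊$122,116 × 125%/5⌋ = $30,529. Book value $91,587.
Year 2: ⌊$91,587 × 125%/5⌋ = $22,896. Book value $68,691.
Year 3: ⌊$68,691 × 125%/5⌋ = $17,172. Book value $51,519.

$17,172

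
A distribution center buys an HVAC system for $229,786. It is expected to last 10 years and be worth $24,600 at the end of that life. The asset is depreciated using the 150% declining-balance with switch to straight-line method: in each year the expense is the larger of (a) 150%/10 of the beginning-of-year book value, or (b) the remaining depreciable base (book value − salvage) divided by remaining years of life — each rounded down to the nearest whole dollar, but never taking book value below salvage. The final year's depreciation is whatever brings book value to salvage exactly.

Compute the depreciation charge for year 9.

Depreciable base = $229,786 − $24,600 = $205,186.
Year 1: DB = ⌊$229,786 × 150%/10⌋ = $34,467; SL = ⌊$205,186/10⌋ = $20,518 → take DB $34,467. Book value $195,319.
Year 2: DB = ⌊$195,319 × 150%/10⌋ = $29,297; SL = ⌊$170,719/9⌋ = $18,968 → take DB $29,297. Book value $166,022.
Year 3: DB = ⌊$166,022 × 150%/10⌋ = $24,903; SL = ⌊$141,422/8⌋ = $17,677 → take DB $24,903. Book value $141,119.
Year 4: DB = ⌊$141,119 × 150%/10⌋ = $21,167; SL = ⌊$116,519/7⌋ = $16,645 → take DB $21,167. Book value $119,952.
Year 5: DB = ⌊$119,952 × 150%/10⌋ = $17,992; SL = ⌊$95,352/6⌋ = $15,892 → take DB $17,992. Book value $101,960.
Year 6: DB = ⌊$101,960 × 150%/10⌋ = $15,294; SL = ⌊$77,360/5⌋ = $15,472 → take SL $15,472. Book value $86,488.
Year 7: DB = ⌊$86,488 × 150%/10⌋ = $12,973; SL = ⌊$61,888/4⌋ = $15,472 → take SL $15,472. Book value $71,016.
Year 8: DB = ⌊$71,016 × 150%/10⌋ = $10,652; SL = ⌊$46,416/3⌋ = $15,472 → take SL $15,472. Book value $55,544.
Year 9: DB = ⌊$55,544 × 150%/10⌋ = $8,331; SL = ⌊$30,944/2⌋ = $15,472 → take SL $15,472. Book value $40,072.

$15,472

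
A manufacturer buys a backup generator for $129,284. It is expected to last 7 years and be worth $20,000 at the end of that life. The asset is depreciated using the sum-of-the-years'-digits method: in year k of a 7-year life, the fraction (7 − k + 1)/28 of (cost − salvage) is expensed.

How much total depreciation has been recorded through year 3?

$70,254

Depreciable base = $129,284 − $20,000 = $109,284.
Sum of the years' digits = 7+6+5+4+3+2+1 = 28.
Year 1: $109,284 × 7/28 = $27,321. Book value $101,963.
Year 2: $109,284 × 6/28 = $23,418. Book value $78,545.
Year 3: $109,284 × 5/28 = $19,515. Book value $59,030.
Accumulated through year 3 = $129,284 − $59,030 = $70,254.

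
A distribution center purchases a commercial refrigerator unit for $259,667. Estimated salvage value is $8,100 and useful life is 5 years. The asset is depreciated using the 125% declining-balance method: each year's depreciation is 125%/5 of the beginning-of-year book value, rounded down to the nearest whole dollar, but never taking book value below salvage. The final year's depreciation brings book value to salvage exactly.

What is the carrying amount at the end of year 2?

Depreciable base = $259,667 − $8,100 = $251,567.
Year 1: ⌊$259,667 × 125%/5⌋ = $64,916. Book value $194,751.
Year 2: ⌊$194,751 × 125%/5⌋ = $48,687. Book value $146,064.

$146,064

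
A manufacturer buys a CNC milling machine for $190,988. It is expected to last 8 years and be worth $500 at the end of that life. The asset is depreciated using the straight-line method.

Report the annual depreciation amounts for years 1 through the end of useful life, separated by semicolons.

Depreciable base = $190,988 − $500 = $190,488.
Annual expense = $190,488 / 8 = $23,811.
End of year 1: book value $167,177.
End of year 2: book value $143,366.
End of year 3: book value $119,555.
End of year 4: book value $95,744.
End of year 5: book value $71,933.
End of year 6: book value $48,122.
End of year 7: book value $24,311.
End of year 8: book value $500.

$23,811; $23,811; $23,811; $23,811; $23,811; $23,811; $23,811; $23,811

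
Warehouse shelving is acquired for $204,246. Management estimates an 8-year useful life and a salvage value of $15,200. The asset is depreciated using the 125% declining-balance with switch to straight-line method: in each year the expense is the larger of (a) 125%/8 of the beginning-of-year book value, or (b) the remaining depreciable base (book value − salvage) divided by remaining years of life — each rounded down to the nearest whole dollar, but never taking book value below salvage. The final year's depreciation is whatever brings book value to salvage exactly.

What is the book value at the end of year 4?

Depreciable base = $204,246 − $15,200 = $189,046.
Year 1: DB = ⌊$204,246 × 125%/8⌋ = $31,913; SL = ⌊$189,046/8⌋ = $23,630 → take DB $31,913. Book value $172,333.
Year 2: DB = ⌊$172,333 × 125%/8⌋ = $26,927; SL = ⌊$157,133/7⌋ = $22,447 → take DB $26,927. Book value $145,406.
Year 3: DB = ⌊$145,406 × 125%/8⌋ = $22,719; SL = ⌊$130,206/6⌋ = $21,701 → take DB $22,719. Book value $122,687.
Year 4: DB = ⌊$122,687 × 125%/8⌋ = $19,169; SL = ⌊$107,487/5⌋ = $21,497 → take SL $21,497. Book value $101,190.

$101,190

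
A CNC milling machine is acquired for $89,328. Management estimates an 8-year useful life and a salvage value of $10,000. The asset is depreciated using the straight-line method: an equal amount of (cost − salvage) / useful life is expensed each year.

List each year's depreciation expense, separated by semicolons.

Depreciable base = $89,328 − $10,000 = $79,328.
Annual expense = $79,328 / 8 = $9,916.
End of year 1: book value $79,412.
End of year 2: book value $69,496.
End of year 3: book value $59,580.
End of year 4: book value $49,664.
End of year 5: book value $39,748.
End of year 6: book value $29,832.
End of year 7: book value $19,916.
End of year 8: book value $10,000.

$9,916; $9,916; $9,916; $9,916; $9,916; $9,916; $9,916; $9,916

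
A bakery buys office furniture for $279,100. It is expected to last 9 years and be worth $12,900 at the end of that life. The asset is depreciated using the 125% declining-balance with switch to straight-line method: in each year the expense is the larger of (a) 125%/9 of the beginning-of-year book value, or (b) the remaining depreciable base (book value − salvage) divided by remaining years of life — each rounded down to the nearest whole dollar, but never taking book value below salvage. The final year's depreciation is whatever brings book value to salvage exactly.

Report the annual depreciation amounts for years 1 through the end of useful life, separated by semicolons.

$38,763; $33,380; $28,744; $27,552; $27,552; $27,552; $27,552; $27,552; $27,553

Depreciable base = $279,100 − $12,900 = $266,200.
Year 1: DB = ⌊$279,100 × 125%/9⌋ = $38,763; SL = ⌊$266,200/9⌋ = $29,577 → take DB $38,763. Book value $240,337.
Year 2: DB = ⌊$240,337 × 125%/9⌋ = $33,380; SL = ⌊$227,437/8⌋ = $28,429 → take DB $33,380. Book value $206,957.
Year 3: DB = ⌊$206,957 × 125%/9⌋ = $28,744; SL = ⌊$194,057/7⌋ = $27,722 → take DB $28,744. Book value $178,213.
Year 4: DB = ⌊$178,213 × 125%/9⌋ = $24,751; SL = ⌊$165,313/6⌋ = $27,552 → take SL $27,552. Book value $150,661.
Year 5: DB = ⌊$150,661 × 125%/9⌋ = $20,925; SL = ⌊$137,761/5⌋ = $27,552 → take SL $27,552. Book value $123,109.
Year 6: DB = ⌊$123,109 × 125%/9⌋ = $17,098; SL = ⌊$110,209/4⌋ = $27,552 → take SL $27,552. Book value $95,557.
Year 7: DB = ⌊$95,557 × 125%/9⌋ = $13,271; SL = ⌊$82,657/3⌋ = $27,552 → take SL $27,552. Book value $68,005.
Year 8: DB = ⌊$68,005 × 125%/9⌋ = $9,445; SL = ⌊$55,105/2⌋ = $27,552 → take SL $27,552. Book value $40,453.
Year 9 (final): $40,453 − $12,900 = $27,553. Book value $12,900.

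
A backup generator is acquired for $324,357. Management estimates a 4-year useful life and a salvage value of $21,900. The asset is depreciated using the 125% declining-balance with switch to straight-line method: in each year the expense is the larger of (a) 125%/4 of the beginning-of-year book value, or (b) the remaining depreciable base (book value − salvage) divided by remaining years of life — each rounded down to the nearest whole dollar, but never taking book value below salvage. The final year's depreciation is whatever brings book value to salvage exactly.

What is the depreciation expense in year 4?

Depreciable base = $324,357 − $21,900 = $302,457.
Year 1: DB = ⌊$324,357 × 125%/4⌋ = $101,361; SL = ⌊$302,457/4⌋ = $75,614 → take DB $101,361. Book value $222,996.
Year 2: DB = ⌊$222,996 × 125%/4⌋ = $69,686; SL = ⌊$201,096/3⌋ = $67,032 → take DB $69,686. Book value $153,310.
Year 3: DB = ⌊$153,310 × 125%/4⌋ = $47,909; SL = ⌊$131,410/2⌋ = $65,705 → take SL $65,705. Book value $87,605.
Year 4 (final): $87,605 − $21,900 = $65,705. Book value $21,900.

$65,705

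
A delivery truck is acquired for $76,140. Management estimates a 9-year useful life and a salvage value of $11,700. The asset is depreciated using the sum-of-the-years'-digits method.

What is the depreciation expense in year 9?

Depreciable base = $76,140 − $11,700 = $64,440.
Sum of the years' digits = 9+8+7+6+5+4+3+2+1 = 45.
Year 1: $64,440 × 9/45 = $12,888. Book value $63,252.
Year 2: $64,440 × 8/45 = $11,456. Book value $51,796.
Year 3: $64,440 × 7/45 = $10,024. Book value $41,772.
Year 4: $64,440 × 6/45 = $8,592. Book value $33,180.
Year 5: $64,440 × 5/45 = $7,160. Book value $26,020.
Year 6: $64,440 × 4/45 = $5,728. Book value $20,292.
Year 7: $64,440 × 3/45 = $4,296. Book value $15,996.
Year 8: $64,440 × 2/45 = $2,864. Book value $13,132.
Year 9: $64,440 × 1/45 = $1,432. Book value $11,700.

$1,432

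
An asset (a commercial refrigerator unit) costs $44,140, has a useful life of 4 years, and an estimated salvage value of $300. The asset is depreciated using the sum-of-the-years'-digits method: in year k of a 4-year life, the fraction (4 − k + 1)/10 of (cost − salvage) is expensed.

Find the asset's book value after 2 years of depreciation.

Depreciable base = $44,140 − $300 = $43,840.
Sum of the years' digits = 4+3+2+1 = 10.
Year 1: $43,840 × 4/10 = $17,536. Book value $26,604.
Year 2: $43,840 × 3/10 = $13,152. Book value $13,452.

$13,452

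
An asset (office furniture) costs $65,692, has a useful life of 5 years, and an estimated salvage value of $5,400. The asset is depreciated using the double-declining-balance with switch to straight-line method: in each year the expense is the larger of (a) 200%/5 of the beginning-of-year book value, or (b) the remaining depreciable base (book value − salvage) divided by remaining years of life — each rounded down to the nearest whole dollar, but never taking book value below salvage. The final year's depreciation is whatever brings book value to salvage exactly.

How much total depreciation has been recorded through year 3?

$51,502

Depreciable base = $65,692 − $5,400 = $60,292.
Year 1: DB = ⌊$65,692 × 200%/5⌋ = $26,276; SL = ⌊$60,292/5⌋ = $12,058 → take DB $26,276. Book value $39,416.
Year 2: DB = ⌊$39,416 × 200%/5⌋ = $15,766; SL = ⌊$34,016/4⌋ = $8,504 → take DB $15,766. Book value $23,650.
Year 3: DB = ⌊$23,650 × 200%/5⌋ = $9,460; SL = ⌊$18,250/3⌋ = $6,083 → take DB $9,460. Book value $14,190.
Accumulated through year 3 = $65,692 − $14,190 = $51,502.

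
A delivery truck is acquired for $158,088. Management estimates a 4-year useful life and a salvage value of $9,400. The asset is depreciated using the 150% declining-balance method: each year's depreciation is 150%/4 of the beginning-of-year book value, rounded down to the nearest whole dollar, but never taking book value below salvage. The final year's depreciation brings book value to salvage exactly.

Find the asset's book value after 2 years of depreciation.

Depreciable base = $158,088 − $9,400 = $148,688.
Year 1: ⌊$158,088 × 150%/4⌋ = $59,283. Book value $98,805.
Year 2: ⌊$98,805 × 150%/4⌋ = $37,051. Book value $61,754.

$61,754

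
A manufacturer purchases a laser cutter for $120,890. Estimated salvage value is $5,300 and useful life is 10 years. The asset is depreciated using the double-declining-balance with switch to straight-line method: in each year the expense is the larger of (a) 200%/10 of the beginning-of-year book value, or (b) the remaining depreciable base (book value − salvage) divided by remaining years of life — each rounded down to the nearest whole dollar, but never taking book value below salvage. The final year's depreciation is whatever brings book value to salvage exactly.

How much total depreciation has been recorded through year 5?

Depreciable base = $120,890 − $5,300 = $115,590.
Year 1: DB = ⌊$120,890 × 200%/10⌋ = $24,178; SL = ⌊$115,590/10⌋ = $11,559 → take DB $24,178. Book value $96,712.
Year 2: DB = ⌊$96,712 × 200%/10⌋ = $19,342; SL = ⌊$91,412/9⌋ = $10,156 → take DB $19,342. Book value $77,370.
Year 3: DB = ⌊$77,370 × 200%/10⌋ = $15,474; SL = ⌊$72,070/8⌋ = $9,008 → take DB $15,474. Book value $61,896.
Year 4: DB = ⌊$61,896 × 200%/10⌋ = $12,379; SL = ⌊$56,596/7⌋ = $8,085 → take DB $12,379. Book value $49,517.
Year 5: DB = ⌊$49,517 × 200%/10⌋ = $9,903; SL = ⌊$44,217/6⌋ = $7,369 → take DB $9,903. Book value $39,614.
Accumulated through year 5 = $120,890 − $39,614 = $81,276.

$81,276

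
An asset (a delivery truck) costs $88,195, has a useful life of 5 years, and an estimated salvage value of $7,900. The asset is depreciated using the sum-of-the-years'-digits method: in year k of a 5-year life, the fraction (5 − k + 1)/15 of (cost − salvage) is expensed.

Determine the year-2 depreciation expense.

$21,412

Depreciable base = $88,195 − $7,900 = $80,295.
Sum of the years' digits = 5+4+3+2+1 = 15.
Year 1: $80,295 × 5/15 = $26,765. Book value $61,430.
Year 2: $80,295 × 4/15 = $21,412. Book value $40,018.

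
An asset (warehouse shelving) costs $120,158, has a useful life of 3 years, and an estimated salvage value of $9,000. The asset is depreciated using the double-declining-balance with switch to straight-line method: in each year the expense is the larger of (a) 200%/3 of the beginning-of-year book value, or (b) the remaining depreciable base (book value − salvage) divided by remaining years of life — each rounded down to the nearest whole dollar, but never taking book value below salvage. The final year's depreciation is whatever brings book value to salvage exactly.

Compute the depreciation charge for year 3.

Depreciable base = $120,158 − $9,000 = $111,158.
Year 1: DB = ⌊$120,158 × 200%/3⌋ = $80,105; SL = ⌊$111,158/3⌋ = $37,052 → take DB $80,105. Book value $40,053.
Year 2: DB = ⌊$40,053 × 200%/3⌋ = $26,702; SL = ⌊$31,053/2⌋ = $15,526 → take DB $26,702. Book value $13,351.
Year 3 (final): $13,351 − $9,000 = $4,351. Book value $9,000.

$4,351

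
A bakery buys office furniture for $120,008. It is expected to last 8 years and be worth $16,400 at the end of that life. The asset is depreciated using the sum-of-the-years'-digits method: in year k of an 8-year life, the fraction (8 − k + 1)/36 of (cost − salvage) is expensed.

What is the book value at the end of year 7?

Depreciable base = $120,008 − $16,400 = $103,608.
Sum of the years' digits = 8+7+6+5+4+3+2+1 = 36.
Year 1: $103,608 × 8/36 = $23,024. Book value $96,984.
Year 2: $103,608 × 7/36 = $20,146. Book value $76,838.
Year 3: $103,608 × 6/36 = $17,268. Book value $59,570.
Year 4: $103,608 × 5/36 = $14,390. Book value $45,180.
Year 5: $103,608 × 4/36 = $11,512. Book value $33,668.
Year 6: $103,608 × 3/36 = $8,634. Book value $25,034.
Year 7: $103,608 × 2/36 = $5,756. Book value $19,278.

$19,278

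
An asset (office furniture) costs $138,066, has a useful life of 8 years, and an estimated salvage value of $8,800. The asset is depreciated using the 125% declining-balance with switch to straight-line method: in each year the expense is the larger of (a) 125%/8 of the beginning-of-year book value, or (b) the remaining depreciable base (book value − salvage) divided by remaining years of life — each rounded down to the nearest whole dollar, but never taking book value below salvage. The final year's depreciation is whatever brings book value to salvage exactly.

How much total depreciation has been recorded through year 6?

Depreciable base = $138,066 − $8,800 = $129,266.
Year 1: DB = ⌊$138,066 × 125%/8⌋ = $21,572; SL = ⌊$129,266/8⌋ = $16,158 → take DB $21,572. Book value $116,494.
Year 2: DB = ⌊$116,494 × 125%/8⌋ = $18,202; SL = ⌊$107,694/7⌋ = $15,384 → take DB $18,202. Book value $98,292.
Year 3: DB = ⌊$98,292 × 125%/8⌋ = $15,358; SL = ⌊$89,492/6⌋ = $14,915 → take DB $15,358. Book value $82,934.
Year 4: DB = ⌊$82,934 × 125%/8⌋ = $12,958; SL = ⌊$74,134/5⌋ = $14,826 → take SL $14,826. Book value $68,108.
Year 5: DB = ⌊$68,108 × 125%/8⌋ = $10,641; SL = ⌊$59,308/4⌋ = $14,827 → take SL $14,827. Book value $53,281.
Year 6: DB = ⌊$53,281 × 125%/8⌋ = $8,325; SL = ⌊$44,481/3⌋ = $14,827 → take SL $14,827. Book value $38,454.
Accumulated through year 6 = $138,066 − $38,454 = $99,612.

$99,612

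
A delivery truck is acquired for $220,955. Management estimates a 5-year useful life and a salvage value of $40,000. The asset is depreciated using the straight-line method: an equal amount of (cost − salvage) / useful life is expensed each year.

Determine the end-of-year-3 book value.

$112,382

Depreciable base = $220,955 − $40,000 = $180,955.
Annual expense = $180,955 / 5 = $36,191.
End of year 1: book value $184,764.
End of year 2: book value $148,573.
End of year 3: book value $112,382.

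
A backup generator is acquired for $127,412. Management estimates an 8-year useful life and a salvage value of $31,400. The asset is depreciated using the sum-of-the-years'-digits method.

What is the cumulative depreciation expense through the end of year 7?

$93,345

Depreciable base = $127,412 − $31,400 = $96,012.
Sum of the years' digits = 8+7+6+5+4+3+2+1 = 36.
Year 1: $96,012 × 8/36 = $21,336. Book value $106,076.
Year 2: $96,012 × 7/36 = $18,669. Book value $87,407.
Year 3: $96,012 × 6/36 = $16,002. Book value $71,405.
Year 4: $96,012 × 5/36 = $13,335. Book value $58,070.
Year 5: $96,012 × 4/36 = $10,668. Book value $47,402.
Year 6: $96,012 × 3/36 = $8,001. Book value $39,401.
Year 7: $96,012 × 2/36 = $5,334. Book value $34,067.
Accumulated through year 7 = $127,412 − $34,067 = $93,345.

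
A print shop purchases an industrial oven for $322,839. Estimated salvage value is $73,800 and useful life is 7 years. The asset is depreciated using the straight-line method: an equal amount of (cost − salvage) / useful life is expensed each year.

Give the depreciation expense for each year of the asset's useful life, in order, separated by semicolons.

Depreciable base = $322,839 − $73,800 = $249,039.
Annual expense = $249,039 / 7 = $35,577.
End of year 1: book value $287,262.
End of year 2: book value $251,685.
End of year 3: book value $216,108.
End of year 4: book value $180,531.
End of year 5: book value $144,954.
End of year 6: book value $109,377.
End of year 7: book value $73,800.

$35,577; $35,577; $35,577; $35,577; $35,577; $35,577; $35,577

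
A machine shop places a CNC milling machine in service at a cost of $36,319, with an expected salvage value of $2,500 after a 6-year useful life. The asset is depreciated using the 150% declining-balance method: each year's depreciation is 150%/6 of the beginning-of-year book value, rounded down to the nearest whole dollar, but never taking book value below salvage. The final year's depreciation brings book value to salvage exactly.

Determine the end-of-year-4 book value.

Depreciable base = $36,319 − $2,500 = $33,819.
Year 1: ⌊$36,319 × 150%/6⌋ = $9,079. Book value $27,240.
Year 2: ⌊$27,240 × 150%/6⌋ = $6,810. Book value $20,430.
Year 3: ⌊$20,430 × 150%/6⌋ = $5,107. Book value $15,323.
Year 4: ⌊$15,323 × 150%/6⌋ = $3,830. Book value $11,493.

$11,493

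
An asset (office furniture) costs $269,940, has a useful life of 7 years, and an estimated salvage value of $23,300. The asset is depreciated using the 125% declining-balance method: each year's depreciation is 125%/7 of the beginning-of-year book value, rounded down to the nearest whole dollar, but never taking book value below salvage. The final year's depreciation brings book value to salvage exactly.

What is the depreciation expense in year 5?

Depreciable base = $269,940 − $23,300 = $246,640.
Year 1: ⌊$269,940 × 125%/7⌋ = $48,203. Book value $221,737.
Year 2: ⌊$221,737 × 125%/7⌋ = $39,595. Book value $182,142.
Year 3: ⌊$182,142 × 125%/7⌋ = $32,525. Book value $149,617.
Year 4: ⌊$149,617 × 125%/7⌋ = $26,717. Book value $122,900.
Year 5: ⌊$122,900 × 125%/7⌋ = $21,946. Book value $100,954.

$21,946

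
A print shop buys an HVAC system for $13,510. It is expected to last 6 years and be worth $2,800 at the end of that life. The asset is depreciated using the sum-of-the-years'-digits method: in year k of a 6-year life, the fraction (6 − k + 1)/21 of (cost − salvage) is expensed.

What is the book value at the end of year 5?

$3,310

Depreciable base = $13,510 − $2,800 = $10,710.
Sum of the years' digits = 6+5+4+3+2+1 = 21.
Year 1: $10,710 × 6/21 = $3,060. Book value $10,450.
Year 2: $10,710 × 5/21 = $2,550. Book value $7,900.
Year 3: $10,710 × 4/21 = $2,040. Book value $5,860.
Year 4: $10,710 × 3/21 = $1,530. Book value $4,330.
Year 5: $10,710 × 2/21 = $1,020. Book value $3,310.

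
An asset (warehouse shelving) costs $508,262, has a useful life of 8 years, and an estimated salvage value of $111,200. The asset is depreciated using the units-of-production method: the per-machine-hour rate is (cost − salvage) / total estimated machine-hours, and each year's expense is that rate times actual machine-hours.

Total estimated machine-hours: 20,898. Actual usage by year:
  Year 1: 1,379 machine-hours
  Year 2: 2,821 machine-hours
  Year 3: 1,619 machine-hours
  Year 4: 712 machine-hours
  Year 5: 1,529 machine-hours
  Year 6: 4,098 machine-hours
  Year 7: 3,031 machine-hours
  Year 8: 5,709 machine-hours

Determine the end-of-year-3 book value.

Depreciable base = $508,262 − $111,200 = $397,062.
Rate = $397,062 / 20,898 machine-hours = $19 per machine-hour.
Year 1: 1,379 × $19 = $26,201. Book value $482,061.
Year 2: 2,821 × $19 = $53,599. Book value $428,462.
Year 3: 1,619 × $19 = $30,761. Book value $397,701.

$397,701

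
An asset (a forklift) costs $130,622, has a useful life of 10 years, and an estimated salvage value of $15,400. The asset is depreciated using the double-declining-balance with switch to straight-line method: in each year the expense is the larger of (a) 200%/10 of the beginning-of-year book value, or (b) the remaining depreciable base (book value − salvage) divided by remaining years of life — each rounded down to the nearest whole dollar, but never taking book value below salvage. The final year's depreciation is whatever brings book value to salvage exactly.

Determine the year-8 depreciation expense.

$5,479

Depreciable base = $130,622 − $15,400 = $115,222.
Year 1: DB = ⌊$130,622 × 200%/10⌋ = $26,124; SL = ⌊$115,222/10⌋ = $11,522 → take DB $26,124. Book value $104,498.
Year 2: DB = ⌊$104,498 × 200%/10⌋ = $20,899; SL = ⌊$89,098/9⌋ = $9,899 → take DB $20,899. Book value $83,599.
Year 3: DB = ⌊$83,599 × 200%/10⌋ = $16,719; SL = ⌊$68,199/8⌋ = $8,524 → take DB $16,719. Book value $66,880.
Year 4: DB = ⌊$66,880 × 200%/10⌋ = $13,376; SL = ⌊$51,480/7⌋ = $7,354 → take DB $13,376. Book value $53,504.
Year 5: DB = ⌊$53,504 × 200%/10⌋ = $10,700; SL = ⌊$38,104/6⌋ = $6,350 → take DB $10,700. Book value $42,804.
Year 6: DB = ⌊$42,804 × 200%/10⌋ = $8,560; SL = ⌊$27,404/5⌋ = $5,480 → take DB $8,560. Book value $34,244.
Year 7: DB = ⌊$34,244 × 200%/10⌋ = $6,848; SL = ⌊$18,844/4⌋ = $4,711 → take DB $6,848. Book value $27,396.
Year 8: DB = ⌊$27,396 × 200%/10⌋ = $5,479; SL = ⌊$11,996/3⌋ = $3,998 → take DB $5,479. Book value $21,917.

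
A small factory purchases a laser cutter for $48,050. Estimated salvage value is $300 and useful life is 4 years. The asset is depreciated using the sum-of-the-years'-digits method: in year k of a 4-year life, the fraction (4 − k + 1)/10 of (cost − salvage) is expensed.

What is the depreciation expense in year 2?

Depreciable base = $48,050 − $300 = $47,750.
Sum of the years' digits = 4+3+2+1 = 10.
Year 1: $47,750 × 4/10 = $19,100. Book value $28,950.
Year 2: $47,750 × 3/10 = $14,325. Book value $14,625.

$14,325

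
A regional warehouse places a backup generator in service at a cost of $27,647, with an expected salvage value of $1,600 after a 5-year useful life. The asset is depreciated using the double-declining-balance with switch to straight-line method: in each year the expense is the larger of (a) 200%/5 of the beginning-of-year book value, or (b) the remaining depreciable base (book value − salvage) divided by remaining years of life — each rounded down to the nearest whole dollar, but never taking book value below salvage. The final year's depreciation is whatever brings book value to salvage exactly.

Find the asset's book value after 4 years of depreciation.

$3,584

Depreciable base = $27,647 − $1,600 = $26,047.
Year 1: DB = ⌊$27,647 × 200%/5⌋ = $11,058; SL = ⌊$26,047/5⌋ = $5,209 → take DB $11,058. Book value $16,589.
Year 2: DB = ⌊$16,589 × 200%/5⌋ = $6,635; SL = ⌊$14,989/4⌋ = $3,747 → take DB $6,635. Book value $9,954.
Year 3: DB = ⌊$9,954 × 200%/5⌋ = $3,981; SL = ⌊$8,354/3⌋ = $2,784 → take DB $3,981. Book value $5,973.
Year 4: DB = ⌊$5,973 × 200%/5⌋ = $2,389; SL = ⌊$4,373/2⌋ = $2,186 → take DB $2,389. Book value $3,584.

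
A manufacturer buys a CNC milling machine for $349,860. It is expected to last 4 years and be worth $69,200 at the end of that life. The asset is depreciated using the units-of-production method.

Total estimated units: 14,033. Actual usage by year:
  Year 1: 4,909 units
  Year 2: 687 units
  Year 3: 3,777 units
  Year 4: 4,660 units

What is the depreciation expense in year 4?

$93,200

Depreciable base = $349,860 − $69,200 = $280,660.
Rate = $280,660 / 14,033 units = $20 per unit.
Year 1: 4,909 × $20 = $98,180. Book value $251,680.
Year 2: 687 × $20 = $13,740. Book value $237,940.
Year 3: 3,777 × $20 = $75,540. Book value $162,400.
Year 4: 4,660 × $20 = $93,200. Book value $69,200.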